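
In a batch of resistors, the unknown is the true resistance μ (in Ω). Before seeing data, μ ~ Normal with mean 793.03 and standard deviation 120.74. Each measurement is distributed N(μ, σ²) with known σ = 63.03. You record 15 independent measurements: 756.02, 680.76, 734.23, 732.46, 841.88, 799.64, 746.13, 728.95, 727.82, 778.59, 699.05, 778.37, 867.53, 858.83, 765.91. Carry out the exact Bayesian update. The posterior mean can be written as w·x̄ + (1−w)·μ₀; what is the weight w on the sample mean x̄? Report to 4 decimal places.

For Normal data with known variance σ², a Normal(μ₀, σ₀²) prior on μ is conjugate. Posterior precision = 1/σ₀² + n/σ²; posterior mean is the precision-weighted average of μ₀ and x̄.
σ₀² = 120.74² = 14578.1476, σ² = 63.03² = 3972.7809. Prior precision 1/σ₀² = 1/14578.1476; data precision n/σ² = 15/3972.7809.
w = (n/σ²)/(1/σ₀² + n/σ²) = n·σ₀²/(σ² + n·σ₀²) = 15·14578.1476/(3972.7809 + 15·14578.1476) = 218672.214/222644.9949 = 0.9822.

0.9822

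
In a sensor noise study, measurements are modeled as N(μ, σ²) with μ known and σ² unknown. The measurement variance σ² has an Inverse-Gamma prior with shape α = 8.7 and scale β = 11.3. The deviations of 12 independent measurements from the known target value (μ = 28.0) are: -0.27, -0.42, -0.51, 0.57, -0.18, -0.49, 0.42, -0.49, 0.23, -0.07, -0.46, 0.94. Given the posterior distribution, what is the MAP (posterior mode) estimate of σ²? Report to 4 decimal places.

With known mean μ and an Inverse-Gamma(α, β) prior on σ², the Normal likelihood is conjugate: posterior is Inv-Gamma(α + n/2, β + Σ(xᵢ−μ)²/2).
Σ(xᵢ−μ)² = (-0.27)² + (-0.42)² + (-0.51)² + (0.57)² + (-0.18)² + (-0.49)² + (0.42)² + (-0.49)² + (0.23)² + (-0.07)² + (-0.46)² + (0.94)² = 2.6763.
Posterior: Inv-Gamma(8.7 + 12/2, 11.3 + 2.6763/2) = Inv-Gamma(14.70, 12.63815).
Mode = β/(α+1) = 12.63815/15.70 = 0.8050.

0.8050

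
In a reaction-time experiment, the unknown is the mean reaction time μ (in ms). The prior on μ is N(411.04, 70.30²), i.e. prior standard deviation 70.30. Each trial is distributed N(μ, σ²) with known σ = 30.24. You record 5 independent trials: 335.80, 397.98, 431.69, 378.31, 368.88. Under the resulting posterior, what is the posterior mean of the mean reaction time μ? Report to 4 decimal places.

For Normal data with known variance σ², a Normal(μ₀, σ₀²) prior on μ is conjugate. Posterior precision = 1/σ₀² + n/σ²; posterior mean is the precision-weighted average of μ₀ and x̄.
Σxᵢ = 335.80 + 397.98 + 431.69 + 378.31 + 368.88 = 1912.66, so n·x̄ = 1912.66.
σ₀² = 70.30² = 4942.09, σ² = 30.24² = 914.4576; σ² + n·σ₀² = 914.4576 + 5·4942.09 = 25624.9076.
Posterior mean = (μ₀/σ₀² + n·x̄/σ²)/(1/σ₀² + n/σ²) = (σ²·μ₀ + σ₀²·n·x̄)/(σ² + n·σ₀²) = (914.4576·411.04 + 4942.09·1912.66)/25624.9076 = 9828416.511304/25624.9076 = 383.5493.

383.5493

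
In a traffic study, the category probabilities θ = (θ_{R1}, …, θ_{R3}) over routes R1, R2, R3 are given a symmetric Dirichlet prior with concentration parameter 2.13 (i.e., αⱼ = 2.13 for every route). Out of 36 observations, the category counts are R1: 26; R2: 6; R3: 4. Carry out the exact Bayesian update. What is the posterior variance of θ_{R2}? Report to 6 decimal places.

The Dirichlet prior is conjugate to the Multinomial likelihood: each posterior αⱼ = prior αⱼ + observed count nⱼ.
Posterior concentration: (28.13, 8.13, 6.13), total = 42.39.
Var[θ_j] = α_j(Σα−α_j)/((Σα)²(Σα+1)) = 8.13·34.26/(42.39²·43.39) = 0.003572.

0.003572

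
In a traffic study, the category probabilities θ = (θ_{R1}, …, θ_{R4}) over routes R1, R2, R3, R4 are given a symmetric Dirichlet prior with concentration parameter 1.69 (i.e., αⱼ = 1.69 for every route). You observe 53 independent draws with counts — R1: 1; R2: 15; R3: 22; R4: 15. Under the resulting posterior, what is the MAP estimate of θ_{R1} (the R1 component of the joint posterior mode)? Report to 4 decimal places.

The Dirichlet prior is conjugate to the Multinomial likelihood: each posterior αⱼ = prior αⱼ + observed count nⱼ.
Posterior concentration: (2.69, 16.69, 23.69, 16.69), total = 59.76.
Joint mode component: (α_{R1}−1)/(Σα−K) = 1.69/55.76 = 0.0303.

0.0303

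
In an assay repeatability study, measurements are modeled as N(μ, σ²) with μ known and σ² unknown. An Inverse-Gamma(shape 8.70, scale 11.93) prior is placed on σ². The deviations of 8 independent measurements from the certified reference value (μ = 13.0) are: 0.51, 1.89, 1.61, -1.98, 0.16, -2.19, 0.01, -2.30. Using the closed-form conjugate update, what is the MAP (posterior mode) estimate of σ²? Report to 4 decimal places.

1.6174

With known mean μ and an Inverse-Gamma(α, β) prior on σ², the Normal likelihood is conjugate: posterior is Inv-Gamma(α + n/2, β + Σ(xᵢ−μ)²/2).
Σ(xᵢ−μ)² = (0.51)² + (1.89)² + (1.61)² + (-1.98)² + (0.16)² + (-2.19)² + (0.01)² + (-2.30)² = 20.4565.
Posterior: Inv-Gamma(8.70 + 8/2, 11.93 + 20.4565/2) = Inv-Gamma(12.70, 22.15825).
Mode = β/(α+1) = 22.15825/13.70 = 1.6174.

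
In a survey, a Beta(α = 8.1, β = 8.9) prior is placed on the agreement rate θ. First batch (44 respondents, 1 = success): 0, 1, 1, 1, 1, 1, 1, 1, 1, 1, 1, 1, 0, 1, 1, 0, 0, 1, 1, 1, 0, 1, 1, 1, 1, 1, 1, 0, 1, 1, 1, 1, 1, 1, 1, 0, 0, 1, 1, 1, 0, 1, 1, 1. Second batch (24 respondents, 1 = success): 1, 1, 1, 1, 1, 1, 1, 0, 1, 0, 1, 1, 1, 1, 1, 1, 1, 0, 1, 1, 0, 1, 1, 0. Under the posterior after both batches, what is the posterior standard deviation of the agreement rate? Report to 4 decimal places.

The Beta prior is conjugate to a Binomial/Bernoulli likelihood; the update adds successes to α and failures to β.
After batch 1: Beta(8.1+35, 8.9+9) = Beta(43.1, 17.9).
After batch 2: Beta(43.1+19, 17.9+5) = Beta(62.1, 22.9).
Var = αβ/((α+β)²(α+β+1)) = 62.1·22.9/(85.0²·86.0) = 0.00228871; SD = √0.00228871 = 0.0478.

0.0478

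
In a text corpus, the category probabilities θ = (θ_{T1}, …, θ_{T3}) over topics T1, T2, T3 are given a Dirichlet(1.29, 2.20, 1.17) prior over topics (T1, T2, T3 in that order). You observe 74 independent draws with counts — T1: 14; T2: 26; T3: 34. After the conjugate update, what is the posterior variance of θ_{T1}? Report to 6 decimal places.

The Dirichlet prior is conjugate to the Multinomial likelihood: each posterior αⱼ = prior αⱼ + observed count nⱼ.
Posterior concentration: (15.29, 28.20, 35.17), total = 78.66.
Var[θ_j] = α_j(Σα−α_j)/((Σα)²(Σα+1)) = 15.29·63.37/(78.66²·79.66) = 0.001966.

0.001966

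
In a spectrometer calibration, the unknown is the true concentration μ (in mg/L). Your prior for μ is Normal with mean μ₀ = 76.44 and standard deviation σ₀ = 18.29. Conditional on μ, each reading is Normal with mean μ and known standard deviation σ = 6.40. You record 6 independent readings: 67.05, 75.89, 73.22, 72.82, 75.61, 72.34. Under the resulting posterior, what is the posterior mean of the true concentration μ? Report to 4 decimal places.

For Normal data with known variance σ², a Normal(μ₀, σ₀²) prior on μ is conjugate. Posterior precision = 1/σ₀² + n/σ²; posterior mean is the precision-weighted average of μ₀ and x̄.
Σxᵢ = 67.05 + 75.89 + 73.22 + 72.82 + 75.61 + 72.34 = 436.93, so n·x̄ = 436.93.
σ₀² = 18.29² = 334.5241, σ² = 6.40² = 40.96; σ² + n·σ₀² = 40.96 + 6·334.5241 = 2048.1046.
Posterior mean = (μ₀/σ₀² + n·x̄/σ²)/(1/σ₀² + n/σ²) = (σ²·μ₀ + σ₀²·n·x̄)/(σ² + n·σ₀²) = (40.96·76.44 + 334.5241·436.93)/2048.1046 = 149294.597413/2048.1046 = 72.8940.

72.8940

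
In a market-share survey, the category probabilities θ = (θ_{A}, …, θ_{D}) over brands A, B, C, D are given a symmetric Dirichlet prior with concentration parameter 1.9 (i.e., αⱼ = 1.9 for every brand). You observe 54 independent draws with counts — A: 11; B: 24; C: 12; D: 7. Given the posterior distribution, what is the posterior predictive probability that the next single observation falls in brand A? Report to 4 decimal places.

0.2094

The Dirichlet prior is conjugate to the Multinomial likelihood: each posterior αⱼ = prior αⱼ + observed count nⱼ.
Posterior concentration: (12.9, 25.9, 13.9, 8.9), total = 61.6.
P(next = A | data) = α_{A}/Σα = 0.2094.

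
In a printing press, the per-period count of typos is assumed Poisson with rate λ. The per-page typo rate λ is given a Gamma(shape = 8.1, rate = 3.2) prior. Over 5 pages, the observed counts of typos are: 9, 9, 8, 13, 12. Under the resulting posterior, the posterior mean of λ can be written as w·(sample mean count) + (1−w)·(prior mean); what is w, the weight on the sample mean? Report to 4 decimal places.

0.6098

With a Gamma(shape α, rate β) prior, the Poisson likelihood is conjugate: the posterior is Gamma(α + ΣXᵢ, β + n).
Posterior mean = (α₀+S)/(β₀+n) = [n/(β₀+n)]·(S/n) + [β₀/(β₀+n)]·(α₀/β₀), so only n and β₀ enter the weight.
Weight on data w = n/(β₀+n) = 5/(3.2+5) = 5/8.2 = 0.6098.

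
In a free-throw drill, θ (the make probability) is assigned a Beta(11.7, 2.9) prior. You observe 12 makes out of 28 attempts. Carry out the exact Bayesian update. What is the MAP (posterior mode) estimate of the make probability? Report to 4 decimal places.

0.5591

The Beta prior is conjugate to a Binomial/Bernoulli likelihood; the update adds successes to α and failures to β.
Posterior: Beta(α+k, β+n−k) = Beta(11.7+12, 2.9+16) = Beta(23.7, 18.9).
Mode of Beta(a,b) for a,b>1 is (a−1)/(a+b−2) = 22.7/40.6 = 0.5591.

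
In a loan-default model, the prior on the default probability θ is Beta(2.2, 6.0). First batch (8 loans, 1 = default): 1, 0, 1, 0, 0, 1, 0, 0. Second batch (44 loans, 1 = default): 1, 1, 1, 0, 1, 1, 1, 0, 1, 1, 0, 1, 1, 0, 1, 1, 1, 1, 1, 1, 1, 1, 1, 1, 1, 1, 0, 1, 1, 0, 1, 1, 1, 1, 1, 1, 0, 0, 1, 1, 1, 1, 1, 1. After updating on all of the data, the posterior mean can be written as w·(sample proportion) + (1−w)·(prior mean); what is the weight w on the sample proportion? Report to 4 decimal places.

The Beta prior is conjugate to a Binomial/Bernoulli likelihood; the update adds successes to α and failures to β.
Total number of loans: n = 8 + 44 = 52.
Posterior mean = (α₀+k)/(α₀+β₀+n) = [n/(α₀+β₀+n)]·(k/n) + [(α₀+β₀)/(α₀+β₀+n)]·α₀/(α₀+β₀), so only n and the prior enter the weight.
The weight on the data is w = n/(α₀+β₀+n) = 52/(2.2+6.0+52) = 52/60.2 = 0.8638.

0.8638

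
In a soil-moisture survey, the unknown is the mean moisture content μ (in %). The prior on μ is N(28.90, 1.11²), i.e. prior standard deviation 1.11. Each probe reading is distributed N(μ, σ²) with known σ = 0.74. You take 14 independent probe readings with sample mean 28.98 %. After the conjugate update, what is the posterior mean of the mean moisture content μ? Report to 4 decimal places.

28.9775

For Normal data with known variance σ², a Normal(μ₀, σ₀²) prior on μ is conjugate. Posterior precision = 1/σ₀² + n/σ²; posterior mean is the precision-weighted average of μ₀ and x̄.
n·x̄ = 14·28.98 = 405.72.
σ₀² = 1.11² = 1.2321, σ² = 0.74² = 0.5476; σ² + n·σ₀² = 0.5476 + 14·1.2321 = 17.797.
Posterior mean = (μ₀/σ₀² + n·x̄/σ²)/(1/σ₀² + n/σ²) = (σ²·μ₀ + σ₀²·n·x̄)/(σ² + n·σ₀²) = (0.5476·28.90 + 1.2321·405.72)/17.797 = 515.713252/17.797 = 28.9775.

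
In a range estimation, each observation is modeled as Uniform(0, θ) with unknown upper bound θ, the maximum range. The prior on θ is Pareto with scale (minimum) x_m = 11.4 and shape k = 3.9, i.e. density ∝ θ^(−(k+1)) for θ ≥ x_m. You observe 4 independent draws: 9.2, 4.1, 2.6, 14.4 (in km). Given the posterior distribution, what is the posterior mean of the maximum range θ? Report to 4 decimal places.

A Pareto(scale x_m, shape k) prior on the upper bound θ of Uniform(0, θ) is conjugate: posterior is Pareto(max(x_m, max xᵢ), k + n).
Sample maximum = 14.4; prior scale x_m = 11.4 → posterior scale = max = 14.4.
Posterior shape = 3.9 + 4 = 7.9.
E[θ|data] = k·x_m/(k−1) = 7.9·14.4/6.9 = 16.4870.

16.4870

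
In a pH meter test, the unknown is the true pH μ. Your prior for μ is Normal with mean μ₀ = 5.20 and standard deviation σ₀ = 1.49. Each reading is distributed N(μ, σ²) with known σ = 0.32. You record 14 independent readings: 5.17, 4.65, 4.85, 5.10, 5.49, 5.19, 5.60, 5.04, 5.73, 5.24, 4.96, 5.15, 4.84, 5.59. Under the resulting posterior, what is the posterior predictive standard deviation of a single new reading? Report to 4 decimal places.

0.3312

For Normal data with known variance σ², a Normal(μ₀, σ₀²) prior on μ is conjugate. Posterior precision = 1/σ₀² + n/σ²; posterior mean is the precision-weighted average of μ₀ and x̄.
σ₀² = 1.49² = 2.2201, σ² = 0.32² = 0.1024; σ² + n·σ₀² = 0.1024 + 14·2.2201 = 31.1838.
Posterior precision = 1/σ₀² + n/σ² = 1/2.2201 + 14/0.1024 = (σ² + n·σ₀²)/(σ₀²σ²) = 31.1838/(2.2201·0.1024); posterior variance σₙ² = σ₀²σ²/(σ² + n·σ₀²) = 2.2201·0.1024/31.1838 = 0.007290.
Predictive variance for one new observation = σₙ² + σ² = 2.2201·0.1024/31.1838 + 0.1024 = σ²·(σ₀² + 31.1838)/31.1838 = 0.1024·33.4039/31.1838 = 0.109690; SD = √(0.1024·33.4039/31.1838) = 0.3312.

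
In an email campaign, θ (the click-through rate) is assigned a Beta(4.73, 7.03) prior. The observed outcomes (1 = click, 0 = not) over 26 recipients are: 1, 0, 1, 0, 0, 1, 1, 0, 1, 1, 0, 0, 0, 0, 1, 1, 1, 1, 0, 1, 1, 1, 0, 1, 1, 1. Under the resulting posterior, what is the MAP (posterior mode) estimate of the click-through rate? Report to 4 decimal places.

The Beta prior is conjugate to a Binomial/Bernoulli likelihood; the update adds successes to α and failures to β.
Posterior: Beta(α+k, β+n−k) = Beta(4.73+16, 7.03+10) = Beta(20.73, 17.03).
Mode of Beta(a,b) for a,b>1 is (a−1)/(a+b−2) = 19.73/35.76 = 0.5517.

0.5517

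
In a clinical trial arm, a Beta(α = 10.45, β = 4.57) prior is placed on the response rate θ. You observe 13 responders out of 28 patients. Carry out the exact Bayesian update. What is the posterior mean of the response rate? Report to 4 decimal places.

0.5451

The Beta prior is conjugate to a Binomial/Bernoulli likelihood; the update adds successes to α and failures to β.
Posterior: Beta(α+k, β+n−k) = Beta(10.45+13, 4.57+15) = Beta(23.45, 19.57).
Posterior mean = α/(α+β) = 23.45/43.02 = 0.5451.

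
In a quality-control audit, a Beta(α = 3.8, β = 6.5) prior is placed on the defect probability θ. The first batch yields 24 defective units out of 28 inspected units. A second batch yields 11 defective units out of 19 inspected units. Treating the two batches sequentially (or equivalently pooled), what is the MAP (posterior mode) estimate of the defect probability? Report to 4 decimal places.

0.6835

The Beta prior is conjugate to a Binomial/Bernoulli likelihood; the update adds successes to α and failures to β.
After batch 1: Beta(3.8+24, 6.5+4) = Beta(27.8, 10.5).
After batch 2: Beta(27.8+11, 10.5+8) = Beta(38.8, 18.5).
Mode of Beta(a,b) for a,b>1 is (a−1)/(a+b−2) = 37.8/55.3 = 0.6835.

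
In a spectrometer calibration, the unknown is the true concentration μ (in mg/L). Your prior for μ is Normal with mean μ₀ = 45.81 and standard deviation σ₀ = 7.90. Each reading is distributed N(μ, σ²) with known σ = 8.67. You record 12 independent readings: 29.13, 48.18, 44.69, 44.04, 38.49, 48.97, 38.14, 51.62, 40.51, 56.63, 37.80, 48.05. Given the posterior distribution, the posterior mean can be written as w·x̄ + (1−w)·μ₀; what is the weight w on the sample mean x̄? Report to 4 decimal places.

For Normal data with known variance σ², a Normal(μ₀, σ₀²) prior on μ is conjugate. Posterior precision = 1/σ₀² + n/σ²; posterior mean is the precision-weighted average of μ₀ and x̄.
σ₀² = 7.90² = 62.41, σ² = 8.67² = 75.1689. Prior precision 1/σ₀² = 1/62.41; data precision n/σ² = 12/75.1689.
w = (n/σ²)/(1/σ₀² + n/σ²) = n·σ₀²/(σ² + n·σ₀²) = 12·62.41/(75.1689 + 12·62.41) = 748.92/824.0889 = 0.9088.

0.9088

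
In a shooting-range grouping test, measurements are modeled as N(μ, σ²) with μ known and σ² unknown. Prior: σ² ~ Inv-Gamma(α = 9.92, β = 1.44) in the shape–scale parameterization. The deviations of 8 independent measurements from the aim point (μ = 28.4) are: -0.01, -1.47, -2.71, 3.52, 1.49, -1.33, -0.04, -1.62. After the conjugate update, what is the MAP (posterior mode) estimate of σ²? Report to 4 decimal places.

With known mean μ and an Inverse-Gamma(α, β) prior on σ², the Normal likelihood is conjugate: posterior is Inv-Gamma(α + n/2, β + Σ(xᵢ−μ)²/2).
Σ(xᵢ−μ)² = (-0.01)² + (-1.47)² + (-2.71)² + (3.52)² + (1.49)² + (-1.33)² + (-0.04)² + (-1.62)² = 28.5105.
Posterior: Inv-Gamma(9.92 + 8/2, 1.44 + 28.5105/2) = Inv-Gamma(13.92, 15.69525).
Mode = β/(α+1) = 15.69525/14.92 = 1.0520.

1.0520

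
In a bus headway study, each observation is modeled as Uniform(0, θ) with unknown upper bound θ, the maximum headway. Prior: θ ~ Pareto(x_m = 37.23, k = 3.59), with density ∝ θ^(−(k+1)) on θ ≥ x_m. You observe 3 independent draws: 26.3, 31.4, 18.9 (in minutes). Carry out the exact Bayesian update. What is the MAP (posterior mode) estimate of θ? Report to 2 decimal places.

37.23

A Pareto(scale x_m, shape k) prior on the upper bound θ of Uniform(0, θ) is conjugate: posterior is Pareto(max(x_m, max xᵢ), k + n).
Sample maximum = 31.4; prior scale x_m = 37.23 → posterior scale = max = 37.23.
Posterior shape = 3.59 + 3 = 6.59.
The Pareto density is decreasing on [x_m, ∞), so the mode is x_m = 37.23.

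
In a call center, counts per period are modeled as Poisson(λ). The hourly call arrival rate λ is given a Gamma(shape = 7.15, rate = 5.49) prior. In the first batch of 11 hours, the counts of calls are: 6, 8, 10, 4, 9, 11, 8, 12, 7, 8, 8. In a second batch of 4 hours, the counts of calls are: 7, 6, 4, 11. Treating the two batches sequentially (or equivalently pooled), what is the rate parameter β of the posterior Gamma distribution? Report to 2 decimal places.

20.49

With a Gamma(shape α, rate β) prior, the Poisson likelihood is conjugate: the posterior is Gamma(α + ΣXᵢ, β + n).
Batch 1: sum of counts S = 91 over n = 11 hours.
After batch 1: Gamma(α+S, β+n) = Gamma(7.15+91, 5.49+11) = Gamma(98.15, 16.49).
Batch 2: sum of counts S = 28 over n = 4 hours.
After batch 2: Gamma(α+S, β+n) = Gamma(98.15+28, 16.49+4) = Gamma(126.15, 20.49).
Posterior β = 20.49.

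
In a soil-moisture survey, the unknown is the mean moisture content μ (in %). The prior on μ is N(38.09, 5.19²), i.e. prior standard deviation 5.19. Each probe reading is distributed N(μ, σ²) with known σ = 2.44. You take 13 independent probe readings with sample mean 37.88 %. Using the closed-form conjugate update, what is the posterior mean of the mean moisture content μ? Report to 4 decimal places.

For Normal data with known variance σ², a Normal(μ₀, σ₀²) prior on μ is conjugate. Posterior precision = 1/σ₀² + n/σ²; posterior mean is the precision-weighted average of μ₀ and x̄.
n·x̄ = 13·37.88 = 492.44.
σ₀² = 5.19² = 26.9361, σ² = 2.44² = 5.9536; σ² + n·σ₀² = 5.9536 + 13·26.9361 = 356.1229.
Posterior mean = (μ₀/σ₀² + n·x̄/σ²)/(1/σ₀² + n/σ²) = (σ²·μ₀ + σ₀²·n·x̄)/(σ² + n·σ₀²) = (5.9536·38.09 + 26.9361·492.44)/356.1229 = 13491.185708/356.1229 = 37.8835.

37.8835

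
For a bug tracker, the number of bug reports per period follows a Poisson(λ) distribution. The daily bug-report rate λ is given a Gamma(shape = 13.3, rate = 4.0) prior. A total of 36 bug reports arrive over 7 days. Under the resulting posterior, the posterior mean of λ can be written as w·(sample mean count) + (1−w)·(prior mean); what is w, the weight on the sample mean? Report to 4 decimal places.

0.6364

With a Gamma(shape α, rate β) prior, the Poisson likelihood is conjugate: the posterior is Gamma(α + ΣXᵢ, β + n).
Posterior mean = (α₀+S)/(β₀+n) = [n/(β₀+n)]·(S/n) + [β₀/(β₀+n)]·(α₀/β₀), so only n and β₀ enter the weight.
Weight on data w = n/(β₀+n) = 7/(4.0+7) = 7/11.0 = 0.6364.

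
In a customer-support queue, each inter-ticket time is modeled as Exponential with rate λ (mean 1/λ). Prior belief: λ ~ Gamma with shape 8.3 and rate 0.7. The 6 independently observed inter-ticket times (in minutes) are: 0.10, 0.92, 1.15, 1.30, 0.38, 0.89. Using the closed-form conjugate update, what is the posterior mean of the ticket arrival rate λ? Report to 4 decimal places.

2.6287

With a Gamma(shape α, rate β) prior on the exponential rate λ, the posterior after n observations with total T = Σxᵢ is Gamma(α+n, β+T).
Sum of observations T = 4.74 minutes; n = 6.
Posterior: Gamma(8.3+6, 0.7+4.74) = Gamma(14.3, 5.44).
Posterior mean of λ = α/β = 14.3/5.44 = 2.6287.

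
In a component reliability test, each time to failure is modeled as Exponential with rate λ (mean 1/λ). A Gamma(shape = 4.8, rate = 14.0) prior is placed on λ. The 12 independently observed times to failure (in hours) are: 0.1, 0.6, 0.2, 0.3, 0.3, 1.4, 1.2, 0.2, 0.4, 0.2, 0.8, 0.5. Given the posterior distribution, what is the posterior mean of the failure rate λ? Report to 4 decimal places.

0.8317

With a Gamma(shape α, rate β) prior on the exponential rate λ, the posterior after n observations with total T = Σxᵢ is Gamma(α+n, β+T).
Sum of observations T = 6.2 hours; n = 12.
Posterior: Gamma(4.8+12, 14.0+6.2) = Gamma(16.8, 20.2).
Posterior mean of λ = α/β = 16.8/20.2 = 0.8317.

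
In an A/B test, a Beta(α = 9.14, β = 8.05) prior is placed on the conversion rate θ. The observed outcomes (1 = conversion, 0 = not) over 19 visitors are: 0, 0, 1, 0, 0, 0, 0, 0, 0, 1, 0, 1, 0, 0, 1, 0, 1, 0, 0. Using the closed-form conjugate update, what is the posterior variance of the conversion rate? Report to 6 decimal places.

0.006401

The Beta prior is conjugate to a Binomial/Bernoulli likelihood; the update adds successes to α and failures to β.
Posterior: Beta(α+k, β+n−k) = Beta(9.14+5, 8.05+14) = Beta(14.14, 22.05).
Var = αβ/((α+β)²(α+β+1)) = 14.14·22.05/(36.19²·37.19) = 0.006401.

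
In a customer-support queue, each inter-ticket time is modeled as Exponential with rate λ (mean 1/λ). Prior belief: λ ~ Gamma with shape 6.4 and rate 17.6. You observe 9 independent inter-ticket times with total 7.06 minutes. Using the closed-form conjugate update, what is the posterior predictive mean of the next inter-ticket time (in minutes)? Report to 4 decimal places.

1.7125

With a Gamma(shape α, rate β) prior on the exponential rate λ, the posterior after n observations with total T = Σxᵢ is Gamma(α+n, β+T).
Posterior: Gamma(6.4+9, 17.6+7.06) = Gamma(15.4, 24.66).
The predictive distribution for the next observation is Lomax; its mean is β/(α−1) = 24.66/14.4 = 1.7125.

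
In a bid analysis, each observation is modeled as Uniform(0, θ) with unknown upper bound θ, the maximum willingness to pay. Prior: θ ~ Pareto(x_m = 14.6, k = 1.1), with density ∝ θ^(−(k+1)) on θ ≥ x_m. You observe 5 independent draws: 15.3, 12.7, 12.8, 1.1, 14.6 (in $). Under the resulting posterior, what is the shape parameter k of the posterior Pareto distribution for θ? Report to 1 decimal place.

A Pareto(scale x_m, shape k) prior on the upper bound θ of Uniform(0, θ) is conjugate: posterior is Pareto(max(x_m, max xᵢ), k + n).
Sample maximum = 15.3; prior scale x_m = 14.6 → posterior scale = max = 15.3.
Posterior shape = 1.1 + 5 = 6.1.
Posterior shape k = 6.1.

6.1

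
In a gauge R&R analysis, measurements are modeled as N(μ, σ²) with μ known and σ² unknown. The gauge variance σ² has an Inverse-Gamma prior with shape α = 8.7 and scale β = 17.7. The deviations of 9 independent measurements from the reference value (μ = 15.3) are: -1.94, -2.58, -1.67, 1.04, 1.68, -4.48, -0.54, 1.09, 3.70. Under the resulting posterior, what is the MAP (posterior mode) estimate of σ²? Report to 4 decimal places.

3.0899

With known mean μ and an Inverse-Gamma(α, β) prior on σ², the Normal likelihood is conjugate: posterior is Inv-Gamma(α + n/2, β + Σ(xᵢ−μ)²/2).
Σ(xᵢ−μ)² = (-1.94)² + (-2.58)² + (-1.67)² + (1.04)² + (1.68)² + (-4.48)² + (-0.54)² + (1.09)² + (3.70)² = 52.3530.
Posterior: Inv-Gamma(8.7 + 9/2, 17.7 + 52.3530/2) = Inv-Gamma(13.20, 43.87650).
Mode = β/(α+1) = 43.87650/14.20 = 3.0899.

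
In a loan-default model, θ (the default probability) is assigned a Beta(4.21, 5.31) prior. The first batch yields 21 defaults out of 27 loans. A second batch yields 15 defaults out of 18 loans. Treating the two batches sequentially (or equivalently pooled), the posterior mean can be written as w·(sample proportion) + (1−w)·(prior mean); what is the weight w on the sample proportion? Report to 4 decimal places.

The Beta prior is conjugate to a Binomial/Bernoulli likelihood; the update adds successes to α and failures to β.
Total number of loans: n = 27 + 18 = 45.
Posterior mean = (α₀+k)/(α₀+β₀+n) = [n/(α₀+β₀+n)]·(k/n) + [(α₀+β₀)/(α₀+β₀+n)]·α₀/(α₀+β₀), so only n and the prior enter the weight.
The weight on the data is w = n/(α₀+β₀+n) = 45/(4.21+5.31+45) = 45/54.52 = 0.8254.

0.8254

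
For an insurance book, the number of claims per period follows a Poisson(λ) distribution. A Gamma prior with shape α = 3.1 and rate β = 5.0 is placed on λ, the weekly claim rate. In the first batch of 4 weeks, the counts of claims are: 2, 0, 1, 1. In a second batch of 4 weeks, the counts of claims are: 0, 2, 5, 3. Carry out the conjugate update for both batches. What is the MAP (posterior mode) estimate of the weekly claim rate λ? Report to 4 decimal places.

1.2385

With a Gamma(shape α, rate β) prior, the Poisson likelihood is conjugate: the posterior is Gamma(α + ΣXᵢ, β + n).
Batch 1: sum of counts S = 4 over n = 4 weeks.
After batch 1: Gamma(α+S, β+n) = Gamma(3.1+4, 5.0+4) = Gamma(7.1, 9.0).
Batch 2: sum of counts S = 10 over n = 4 weeks.
After batch 2: Gamma(α+S, β+n) = Gamma(7.1+10, 9.0+4) = Gamma(17.1, 13.0).
Mode of Gamma(α,β) for α≥1 is (α−1)/β = 16.1/13.0 = 1.2385.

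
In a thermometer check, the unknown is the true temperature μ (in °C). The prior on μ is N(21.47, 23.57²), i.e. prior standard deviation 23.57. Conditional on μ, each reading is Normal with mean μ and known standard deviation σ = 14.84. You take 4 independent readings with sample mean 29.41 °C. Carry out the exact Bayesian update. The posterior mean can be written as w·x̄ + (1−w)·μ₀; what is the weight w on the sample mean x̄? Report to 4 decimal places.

0.9098

For Normal data with known variance σ², a Normal(μ₀, σ₀²) prior on μ is conjugate. Posterior precision = 1/σ₀² + n/σ²; posterior mean is the precision-weighted average of μ₀ and x̄.
σ₀² = 23.57² = 555.5449, σ² = 14.84² = 220.2256. Prior precision 1/σ₀² = 1/555.5449; data precision n/σ² = 4/220.2256.
w = (n/σ²)/(1/σ₀² + n/σ²) = n·σ₀²/(σ² + n·σ₀²) = 4·555.5449/(220.2256 + 4·555.5449) = 2222.1796/2442.4052 = 0.9098.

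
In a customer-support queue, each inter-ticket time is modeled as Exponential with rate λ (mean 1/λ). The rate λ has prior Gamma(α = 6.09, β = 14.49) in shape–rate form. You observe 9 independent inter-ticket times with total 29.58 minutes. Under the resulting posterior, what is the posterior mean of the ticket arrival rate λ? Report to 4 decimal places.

With a Gamma(shape α, rate β) prior on the exponential rate λ, the posterior after n observations with total T = Σxᵢ is Gamma(α+n, β+T).
Posterior: Gamma(6.09+9, 14.49+29.58) = Gamma(15.09, 44.07).
Posterior mean of λ = α/β = 15.09/44.07 = 0.3424.

0.3424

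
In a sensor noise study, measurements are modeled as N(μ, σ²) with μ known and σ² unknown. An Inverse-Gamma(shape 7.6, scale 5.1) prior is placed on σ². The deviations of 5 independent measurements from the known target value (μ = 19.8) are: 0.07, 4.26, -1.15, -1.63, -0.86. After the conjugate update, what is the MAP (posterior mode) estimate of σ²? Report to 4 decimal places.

1.4897

With known mean μ and an Inverse-Gamma(α, β) prior on σ², the Normal likelihood is conjugate: posterior is Inv-Gamma(α + n/2, β + Σ(xᵢ−μ)²/2).
Σ(xᵢ−μ)² = (0.07)² + (4.26)² + (-1.15)² + (-1.63)² + (-0.86)² = 22.8715.
Posterior: Inv-Gamma(7.6 + 5/2, 5.1 + 22.8715/2) = Inv-Gamma(10.10, 16.53575).
Mode = β/(α+1) = 16.53575/11.10 = 1.4897.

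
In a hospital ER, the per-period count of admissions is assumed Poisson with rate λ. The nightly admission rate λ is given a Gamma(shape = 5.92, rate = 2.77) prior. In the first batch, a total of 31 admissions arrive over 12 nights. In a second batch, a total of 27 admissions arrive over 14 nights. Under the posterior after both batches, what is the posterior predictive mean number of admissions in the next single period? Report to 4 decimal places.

2.2218

With a Gamma(shape α, rate β) prior, the Poisson likelihood is conjugate: the posterior is Gamma(α + ΣXᵢ, β + n).
After batch 1: Gamma(α+S, β+n) = Gamma(5.92+31, 2.77+12) = Gamma(36.92, 14.77).
After batch 2: Gamma(α+S, β+n) = Gamma(36.92+27, 14.77+14) = Gamma(63.92, 28.77).
The predictive distribution for one future period is NegBinom with mean α/β = 2.2218.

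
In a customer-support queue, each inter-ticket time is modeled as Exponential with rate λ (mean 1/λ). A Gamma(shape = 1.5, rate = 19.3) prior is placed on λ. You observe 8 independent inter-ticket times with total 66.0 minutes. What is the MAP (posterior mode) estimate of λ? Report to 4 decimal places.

With a Gamma(shape α, rate β) prior on the exponential rate λ, the posterior after n observations with total T = Σxᵢ is Gamma(α+n, β+T).
Posterior: Gamma(1.5+8, 19.3+66.0) = Gamma(9.5, 85.3).
Mode = (α−1)/β = 0.0996.

0.0996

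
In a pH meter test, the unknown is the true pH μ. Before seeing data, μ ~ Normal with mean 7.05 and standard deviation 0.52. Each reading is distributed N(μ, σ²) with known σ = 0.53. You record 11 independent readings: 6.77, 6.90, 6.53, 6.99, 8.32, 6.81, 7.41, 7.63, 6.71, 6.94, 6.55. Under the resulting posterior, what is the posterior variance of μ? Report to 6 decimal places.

For Normal data with known variance σ², a Normal(μ₀, σ₀²) prior on μ is conjugate. Posterior precision = 1/σ₀² + n/σ²; posterior mean is the precision-weighted average of μ₀ and x̄.
σ₀² = 0.52² = 0.2704, σ² = 0.53² = 0.2809; σ² + n·σ₀² = 0.2809 + 11·0.2704 = 3.2553.
Posterior precision = 1/σ₀² + n/σ² = 1/0.2704 + 11/0.2809 = (σ² + n·σ₀²)/(σ₀²σ²) = 3.2553/(0.2704·0.2809); posterior variance σₙ² = σ₀²σ²/(σ² + n·σ₀²) = 0.2704·0.2809/3.2553 = 0.023333.

0.023333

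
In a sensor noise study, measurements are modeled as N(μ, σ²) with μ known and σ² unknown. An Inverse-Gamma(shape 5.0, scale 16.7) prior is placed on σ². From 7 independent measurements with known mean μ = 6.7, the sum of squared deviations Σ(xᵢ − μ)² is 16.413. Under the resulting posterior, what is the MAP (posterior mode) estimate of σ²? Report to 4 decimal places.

With known mean μ and an Inverse-Gamma(α, β) prior on σ², the Normal likelihood is conjugate: posterior is Inv-Gamma(α + n/2, β + Σ(xᵢ−μ)²/2).
Posterior: Inv-Gamma(5.0 + 7/2, 16.7 + 16.413/2) = Inv-Gamma(8.50, 24.9065).
Mode = β/(α+1) = 24.9065/9.50 = 2.6217.

2.6217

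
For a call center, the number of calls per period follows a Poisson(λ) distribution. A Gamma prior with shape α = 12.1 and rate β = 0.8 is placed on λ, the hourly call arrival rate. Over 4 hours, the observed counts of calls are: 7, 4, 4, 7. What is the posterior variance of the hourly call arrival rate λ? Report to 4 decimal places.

With a Gamma(shape α, rate β) prior, the Poisson likelihood is conjugate: the posterior is Gamma(α + ΣXᵢ, β + n).
Sum of counts S = 22 over n = 4 hours.
Posterior: Gamma(α+S, β+n) = Gamma(12.1+22, 0.8+4) = Gamma(34.1, 4.8).
Var = α/β² = 34.1/4.8² = 1.4800.

1.4800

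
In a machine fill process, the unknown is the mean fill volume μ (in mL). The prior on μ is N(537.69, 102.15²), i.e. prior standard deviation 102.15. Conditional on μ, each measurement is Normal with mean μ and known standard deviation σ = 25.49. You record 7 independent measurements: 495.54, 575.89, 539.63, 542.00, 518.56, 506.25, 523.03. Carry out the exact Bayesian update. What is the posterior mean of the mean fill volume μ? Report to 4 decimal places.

For Normal data with known variance σ², a Normal(μ₀, σ₀²) prior on μ is conjugate. Posterior precision = 1/σ₀² + n/σ²; posterior mean is the precision-weighted average of μ₀ and x̄.
Σxᵢ = 495.54 + 575.89 + 539.63 + 542.00 + 518.56 + 506.25 + 523.03 = 3700.9, so n·x̄ = 3700.9.
σ₀² = 102.15² = 10434.6225, σ² = 25.49² = 649.7401; σ² + n·σ₀² = 649.7401 + 7·10434.6225 = 73692.0976.
Posterior mean = (μ₀/σ₀² + n·x̄/σ²)/(1/σ₀² + n/σ²) = (σ²·μ₀ + σ₀²·n·x̄)/(σ² + n·σ₀²) = (649.7401·537.69 + 10434.6225·3700.9)/73692.0976 = 38966853.164619/73692.0976 = 528.7793.

528.7793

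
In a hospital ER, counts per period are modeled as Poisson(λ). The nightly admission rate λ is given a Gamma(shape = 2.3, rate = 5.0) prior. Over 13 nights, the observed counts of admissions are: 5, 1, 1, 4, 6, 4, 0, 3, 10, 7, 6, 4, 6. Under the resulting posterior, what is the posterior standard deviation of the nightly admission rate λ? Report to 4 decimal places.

With a Gamma(shape α, rate β) prior, the Poisson likelihood is conjugate: the posterior is Gamma(α + ΣXᵢ, β + n).
Sum of counts S = 57 over n = 13 nights.
Posterior: Gamma(α+S, β+n) = Gamma(2.3+57, 5.0+13) = Gamma(59.3, 18.0).
SD = √α/β = √59.3/18.0 = 0.4278.

0.4278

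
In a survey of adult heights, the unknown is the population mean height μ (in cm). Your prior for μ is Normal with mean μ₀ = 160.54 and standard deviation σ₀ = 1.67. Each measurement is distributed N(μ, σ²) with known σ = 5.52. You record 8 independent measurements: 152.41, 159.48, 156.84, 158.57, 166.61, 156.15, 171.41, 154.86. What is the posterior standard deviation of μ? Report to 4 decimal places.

1.2689

For Normal data with known variance σ², a Normal(μ₀, σ₀²) prior on μ is conjugate. Posterior precision = 1/σ₀² + n/σ²; posterior mean is the precision-weighted average of μ₀ and x̄.
σ₀² = 1.67² = 2.7889, σ² = 5.52² = 30.4704; σ² + n·σ₀² = 30.4704 + 8·2.7889 = 52.7816.
Posterior precision = 1/σ₀² + n/σ² = 1/2.7889 + 8/30.4704 = (σ² + n·σ₀²)/(σ₀²σ²) = 52.7816/(2.7889·30.4704); posterior variance σₙ² = σ₀²σ²/(σ² + n·σ₀²) = 2.7889·30.4704/52.7816 = 1.610010.
Posterior SD = √σₙ² = √(2.7889·30.4704/52.7816) = 1.2689.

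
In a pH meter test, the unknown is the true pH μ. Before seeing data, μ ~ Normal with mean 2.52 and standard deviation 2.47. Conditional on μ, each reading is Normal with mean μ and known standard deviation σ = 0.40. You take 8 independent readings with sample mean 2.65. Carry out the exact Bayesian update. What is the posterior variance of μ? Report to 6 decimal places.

For Normal data with known variance σ², a Normal(μ₀, σ₀²) prior on μ is conjugate. Posterior precision = 1/σ₀² + n/σ²; posterior mean is the precision-weighted average of μ₀ and x̄.
σ₀² = 2.47² = 6.1009, σ² = 0.40² = 0.16; σ² + n·σ₀² = 0.16 + 8·6.1009 = 48.9672.
Posterior precision = 1/σ₀² + n/σ² = 1/6.1009 + 8/0.16 = (σ² + n·σ₀²)/(σ₀²σ²) = 48.9672/(6.1009·0.16); posterior variance σₙ² = σ₀²σ²/(σ² + n·σ₀²) = 6.1009·0.16/48.9672 = 0.019935.

0.019935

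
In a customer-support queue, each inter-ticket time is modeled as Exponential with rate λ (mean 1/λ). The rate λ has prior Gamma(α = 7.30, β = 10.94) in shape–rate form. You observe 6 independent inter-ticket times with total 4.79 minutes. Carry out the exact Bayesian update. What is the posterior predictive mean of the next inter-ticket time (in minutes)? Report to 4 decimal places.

With a Gamma(shape α, rate β) prior on the exponential rate λ, the posterior after n observations with total T = Σxᵢ is Gamma(α+n, β+T).
Posterior: Gamma(7.30+6, 10.94+4.79) = Gamma(13.30, 15.73).
The predictive distribution for the next observation is Lomax; its mean is β/(α−1) = 15.73/12.30 = 1.2789.

1.2789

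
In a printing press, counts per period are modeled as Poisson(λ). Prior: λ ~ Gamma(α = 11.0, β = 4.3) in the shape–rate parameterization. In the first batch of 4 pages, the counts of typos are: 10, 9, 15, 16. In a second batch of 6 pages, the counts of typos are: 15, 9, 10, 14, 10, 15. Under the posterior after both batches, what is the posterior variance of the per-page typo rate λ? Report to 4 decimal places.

With a Gamma(shape α, rate β) prior, the Poisson likelihood is conjugate: the posterior is Gamma(α + ΣXᵢ, β + n).
Batch 1: sum of counts S = 50 over n = 4 pages.
After batch 1: Gamma(α+S, β+n) = Gamma(11.0+50, 4.3+4) = Gamma(61.0, 8.3).
Batch 2: sum of counts S = 73 over n = 6 pages.
After batch 2: Gamma(α+S, β+n) = Gamma(61.0+73, 8.3+6) = Gamma(134.0, 14.3).
Var = α/β² = 134.0/14.3² = 0.6553.

0.6553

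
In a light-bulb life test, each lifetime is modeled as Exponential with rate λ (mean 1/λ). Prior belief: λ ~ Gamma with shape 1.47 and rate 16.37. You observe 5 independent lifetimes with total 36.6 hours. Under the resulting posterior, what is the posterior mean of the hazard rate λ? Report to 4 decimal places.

With a Gamma(shape α, rate β) prior on the exponential rate λ, the posterior after n observations with total T = Σxᵢ is Gamma(α+n, β+T).
Posterior: Gamma(1.47+5, 16.37+36.6) = Gamma(6.47, 52.97).
Posterior mean of λ = α/β = 6.47/52.97 = 0.1221.

0.1221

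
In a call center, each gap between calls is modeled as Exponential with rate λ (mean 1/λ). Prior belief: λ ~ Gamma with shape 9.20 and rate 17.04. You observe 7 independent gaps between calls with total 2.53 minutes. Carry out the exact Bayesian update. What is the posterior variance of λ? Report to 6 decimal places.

0.042299

With a Gamma(shape α, rate β) prior on the exponential rate λ, the posterior after n observations with total T = Σxᵢ is Gamma(α+n, β+T).
Posterior: Gamma(9.20+7, 17.04+2.53) = Gamma(16.20, 19.57).
Var = α/β² = 0.042299.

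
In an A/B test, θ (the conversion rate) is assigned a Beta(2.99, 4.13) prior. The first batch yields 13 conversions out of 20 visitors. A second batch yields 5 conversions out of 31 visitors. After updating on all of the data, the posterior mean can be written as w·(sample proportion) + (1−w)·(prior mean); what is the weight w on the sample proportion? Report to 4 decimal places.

0.8775

The Beta prior is conjugate to a Binomial/Bernoulli likelihood; the update adds successes to α and failures to β.
Total number of visitors: n = 20 + 31 = 51.
Posterior mean = (α₀+k)/(α₀+β₀+n) = [n/(α₀+β₀+n)]·(k/n) + [(α₀+β₀)/(α₀+β₀+n)]·α₀/(α₀+β₀), so only n and the prior enter the weight.
The weight on the data is w = n/(α₀+β₀+n) = 51/(2.99+4.13+51) = 51/58.12 = 0.8775.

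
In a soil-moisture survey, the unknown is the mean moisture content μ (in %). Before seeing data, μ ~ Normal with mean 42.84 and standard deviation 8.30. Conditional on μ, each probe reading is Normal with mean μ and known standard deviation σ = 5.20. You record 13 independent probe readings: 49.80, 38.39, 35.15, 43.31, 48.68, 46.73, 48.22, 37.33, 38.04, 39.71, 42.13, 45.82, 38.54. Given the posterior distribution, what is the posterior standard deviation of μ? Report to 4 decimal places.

For Normal data with known variance σ², a Normal(μ₀, σ₀²) prior on μ is conjugate. Posterior precision = 1/σ₀² + n/σ²; posterior mean is the precision-weighted average of μ₀ and x̄.
σ₀² = 8.30² = 68.89, σ² = 5.20² = 27.04; σ² + n·σ₀² = 27.04 + 13·68.89 = 922.61.
Posterior precision = 1/σ₀² + n/σ² = 1/68.89 + 13/27.04 = (σ² + n·σ₀²)/(σ₀²σ²) = 922.61/(68.89·27.04); posterior variance σₙ² = σ₀²σ²/(σ² + n·σ₀²) = 68.89·27.04/922.61 = 2.019039.
Posterior SD = √σₙ² = √(68.89·27.04/922.61) = 1.4209.

1.4209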